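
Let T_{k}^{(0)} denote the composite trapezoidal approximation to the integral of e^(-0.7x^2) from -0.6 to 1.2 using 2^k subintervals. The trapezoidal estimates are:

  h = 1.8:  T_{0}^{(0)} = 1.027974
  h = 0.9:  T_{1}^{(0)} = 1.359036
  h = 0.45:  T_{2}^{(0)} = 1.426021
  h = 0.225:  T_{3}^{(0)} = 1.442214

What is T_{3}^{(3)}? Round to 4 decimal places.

1.4476

Richardson extrapolation on the trapezoidal column (denominator 4−1=3):
T_{1}^{(1)} = 1.359036 + (1.359036 − 1.027974)/3 = 1.469390
T_{2}^{(1)} = 1.426021 + (1.426021 − 1.359036)/3 = 1.448349
T_{3}^{(1)} = (4·1.442214 − 1.426021) / 3 = 1.447612
T_{2}^{(2)} = (16·1.448349 − 1.469390) / 15 = 1.446946
T_{3}^{(2)} = (16·1.447612 − 1.448349) / 15 = 1.447563
T_{3}^{(3)} = 1.447563 + (1.447563 − 1.446946)/63 = 1.447573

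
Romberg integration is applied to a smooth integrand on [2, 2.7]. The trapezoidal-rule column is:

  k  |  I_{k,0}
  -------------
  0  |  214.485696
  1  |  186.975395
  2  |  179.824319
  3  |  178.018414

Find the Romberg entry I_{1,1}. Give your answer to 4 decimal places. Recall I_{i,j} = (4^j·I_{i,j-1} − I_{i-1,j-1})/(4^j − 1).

Richardson extrapolation on the trapezoidal column (denominator 4−1=3):
I_{1,1} = (4·186.975395 − 214.485696) / 3 = 177.805295

177.8053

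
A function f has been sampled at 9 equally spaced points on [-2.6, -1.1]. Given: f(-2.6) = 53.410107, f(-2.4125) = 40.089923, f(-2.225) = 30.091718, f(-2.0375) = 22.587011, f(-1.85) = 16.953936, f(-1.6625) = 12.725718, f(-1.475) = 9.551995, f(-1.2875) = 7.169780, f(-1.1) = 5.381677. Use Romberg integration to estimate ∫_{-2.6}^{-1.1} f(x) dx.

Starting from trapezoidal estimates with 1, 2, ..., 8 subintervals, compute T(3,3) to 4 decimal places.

T(0,0) (trapezoid, 1 panel, h=1.5000): 44.093838
T(1,0) (trapezoid, 2 panels, h=0.7500): 34.762371
T(2,0) (trapezoid, 4 panels, h=0.3750): 32.247578
T(3,0) (trapezoid, 8 panels, h=0.1875): 31.606120
T(1,1) = 34.762371 + (34.762371 − 44.093838)/3 = 31.651882
T(2,1) = 32.247578 + (32.247578 − 34.762371)/3 = 31.409314
T(3,1) = 31.606120 + (31.606120 − 32.247578)/3 = 31.392301
T(2,2) = 31.409314 + (31.409314 − 31.651882)/15 = 31.393143
T(3,2) = 31.392301 + (31.392301 − 31.409314)/15 = 31.391167
T(3,3) = 31.391167 + (31.391167 − 31.393143)/63 = 31.391136

31.3911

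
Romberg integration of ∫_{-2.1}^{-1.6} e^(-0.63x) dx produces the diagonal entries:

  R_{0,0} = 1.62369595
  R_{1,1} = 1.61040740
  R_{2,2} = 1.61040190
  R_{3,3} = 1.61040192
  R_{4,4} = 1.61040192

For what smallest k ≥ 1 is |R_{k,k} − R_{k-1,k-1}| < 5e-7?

|R_{1,1} − R_{0,0}| = 0.01328855 ≥ 5e-7
|R_{2,2} − R_{1,1}| = 0.00000550 ≥ 5e-7
|R_{3,3} − R_{2,2}| = 0.00000002 < 5e-7

k = 3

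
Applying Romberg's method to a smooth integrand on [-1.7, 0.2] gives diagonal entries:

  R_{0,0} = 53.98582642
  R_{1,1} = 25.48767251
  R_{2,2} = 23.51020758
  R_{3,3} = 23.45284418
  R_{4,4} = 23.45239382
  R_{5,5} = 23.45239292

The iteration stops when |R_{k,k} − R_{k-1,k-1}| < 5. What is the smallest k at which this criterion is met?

|R_{1,1} − R_{0,0}| = 28.49815391 ≥ 5
|R_{2,2} − R_{1,1}| = 1.97746493 < 5

k = 2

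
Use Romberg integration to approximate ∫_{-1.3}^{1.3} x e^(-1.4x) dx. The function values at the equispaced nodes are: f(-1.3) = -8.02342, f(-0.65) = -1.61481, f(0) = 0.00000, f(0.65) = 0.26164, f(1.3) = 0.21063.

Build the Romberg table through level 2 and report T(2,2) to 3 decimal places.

-2.831

T(0,0) (trapezoid, 1 panel, h=2.6000): -10.15663
T(1,0) (trapezoid, 2 panels, h=1.3000): -5.07831
T(2,0) (trapezoid, 4 panels, h=0.6500): -3.41872
T(1,1) = -5.07831 + (-5.07831 − (-10.15663))/3 = -3.38554
T(2,1) = -3.41872 + (-3.41872 − (-5.07831))/3 = -2.86552
T(2,2) = -2.86552 + (-2.86552 − (-3.38554))/15 = -2.83085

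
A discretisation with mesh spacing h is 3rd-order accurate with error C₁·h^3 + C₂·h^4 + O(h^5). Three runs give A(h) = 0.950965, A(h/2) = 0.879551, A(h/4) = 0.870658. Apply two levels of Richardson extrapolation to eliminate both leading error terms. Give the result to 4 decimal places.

First eliminate the h^3 term (factor 2^3 = 8):
  B₁ = (8·0.879551 − 0.950965)/7 = 0.869349
  B₂ = (8·0.870658 − 0.879551)/7 = 0.869388
Then eliminate the h^4 term (factor 2^4 = 16):
  (16·0.869388 − 0.869349)/15 = 0.869391

0.8694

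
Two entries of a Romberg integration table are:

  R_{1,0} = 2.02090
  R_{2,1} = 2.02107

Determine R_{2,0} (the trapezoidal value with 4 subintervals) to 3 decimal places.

2.021

From R_{2,1} = (4·R_{2,0} − R_{1,0})/3, solve for R_{2,0}:
4·R_{2,0} = 3·2.02107 + 2.02090 = 8.08411
R_{2,0} = 2.02103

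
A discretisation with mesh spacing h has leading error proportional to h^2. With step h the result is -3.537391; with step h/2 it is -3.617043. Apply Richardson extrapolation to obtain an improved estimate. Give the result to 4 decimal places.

-3.6436

The leading error scales as h^2; refining by a factor of 2 reduces it by 2^2 = 4.
Extrapolated value = (4·A(h/2) − A(h)) / (4 − 1)
= (4·(-3.617043) − (-3.537391)) / 3
= -10.930781 / 3 = -3.643594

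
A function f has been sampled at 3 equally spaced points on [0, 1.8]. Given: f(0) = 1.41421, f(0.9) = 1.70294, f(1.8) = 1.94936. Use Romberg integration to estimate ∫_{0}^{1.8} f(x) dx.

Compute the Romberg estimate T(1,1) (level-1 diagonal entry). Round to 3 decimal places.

T(0,0) (trapezoid, 1 panel, h=1.8000): 3.02721
T(1,0) (trapezoid, 2 panels, h=0.9000): 3.04625
T(1,1) = 3.04625 + (3.04625 − 3.02721)/3 = 3.05260

3.053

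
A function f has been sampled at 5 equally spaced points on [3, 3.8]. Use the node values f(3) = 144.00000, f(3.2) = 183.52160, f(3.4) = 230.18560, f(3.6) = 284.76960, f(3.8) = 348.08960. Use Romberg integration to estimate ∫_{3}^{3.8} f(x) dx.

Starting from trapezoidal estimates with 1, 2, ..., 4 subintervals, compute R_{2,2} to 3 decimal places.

R_{0,0} (trapezoid, 1 panel, h=0.8000): 196.83584
R_{1,0} (trapezoid, 2 panels, h=0.4000): 190.49216
R_{2,0} (trapezoid, 4 panels, h=0.2000): 188.90432
R_{1,1} = 190.49216 + (190.49216 − 196.83584)/3 = 188.37760
R_{2,1} = 188.90432 + (188.90432 − 190.49216)/3 = 188.37504
R_{2,2} = 188.37504 + (188.37504 − 188.37760)/15 = 188.37487

188.375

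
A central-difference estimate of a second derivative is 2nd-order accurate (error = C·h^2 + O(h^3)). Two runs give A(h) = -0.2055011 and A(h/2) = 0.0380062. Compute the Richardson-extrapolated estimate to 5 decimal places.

0.11918

The leading error scales as h^2; refining by a factor of 2 reduces it by 2^2 = 4.
Extrapolated value = (4·A(h/2) − A(h)) / (4 − 1)
= (4·0.0380062 − (-0.2055011)) / 3
= 0.3575259 / 3 = 0.1191753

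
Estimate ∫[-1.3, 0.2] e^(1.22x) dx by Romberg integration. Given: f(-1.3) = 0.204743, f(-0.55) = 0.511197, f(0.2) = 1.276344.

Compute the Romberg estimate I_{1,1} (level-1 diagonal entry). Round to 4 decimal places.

I_{0,0} (trapezoid, 1 panel, h=1.5000): 1.110815
I_{1,0} (trapezoid, 2 panels, h=0.7500): 0.938805
I_{1,1} = 0.938805 + (0.938805 − 1.110815)/3 = 0.881468

0.8815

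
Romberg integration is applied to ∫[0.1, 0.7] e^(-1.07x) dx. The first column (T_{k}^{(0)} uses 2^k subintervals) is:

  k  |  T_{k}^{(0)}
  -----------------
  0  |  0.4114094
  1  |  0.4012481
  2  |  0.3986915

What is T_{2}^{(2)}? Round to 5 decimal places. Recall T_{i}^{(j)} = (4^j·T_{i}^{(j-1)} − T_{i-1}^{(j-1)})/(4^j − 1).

Richardson extrapolation on the trapezoidal column (denominator 4−1=3):
T_{1}^{(1)} = (4·0.4012481 − 0.4114094) / 3 = 0.3978610
T_{2}^{(1)} = 0.3986915 + (0.3986915 − 0.4012481)/3 = 0.3978393
T_{2}^{(2)} = (16·0.3978393 − 0.3978610) / 15 = 0.3978379

0.39784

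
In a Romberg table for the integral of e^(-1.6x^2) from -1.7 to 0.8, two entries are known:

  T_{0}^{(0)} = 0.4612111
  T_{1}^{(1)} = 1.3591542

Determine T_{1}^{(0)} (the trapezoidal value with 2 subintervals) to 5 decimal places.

1.13467

From T_{1}^{(1)} = (4·T_{1}^{(0)} − T_{0}^{(0)})/3, solve for T_{1}^{(0)}:
4·T_{1}^{(0)} = 3·1.3591542 + 0.4612111 = 4.5386737
T_{1}^{(0)} = 1.1346684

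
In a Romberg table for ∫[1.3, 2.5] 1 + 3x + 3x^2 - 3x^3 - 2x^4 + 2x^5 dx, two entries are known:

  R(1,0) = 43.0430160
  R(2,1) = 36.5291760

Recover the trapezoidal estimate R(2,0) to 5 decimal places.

From R(2,1) = (4·R(2,0) − R(1,0))/3, solve for R(2,0):
4·R(2,0) = 3·36.5291760 + 43.0430160 = 152.6305440
R(2,0) = 38.1576360

38.15764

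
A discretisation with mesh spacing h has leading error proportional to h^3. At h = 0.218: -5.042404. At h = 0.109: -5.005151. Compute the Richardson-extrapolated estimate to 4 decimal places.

-4.9998

Extrapolated value = (8·A(h/2) − A(h)) / (8 − 1)
= (8·(-5.005151) − (-5.042404)) / 7
= -34.998804 / 7 = -4.999829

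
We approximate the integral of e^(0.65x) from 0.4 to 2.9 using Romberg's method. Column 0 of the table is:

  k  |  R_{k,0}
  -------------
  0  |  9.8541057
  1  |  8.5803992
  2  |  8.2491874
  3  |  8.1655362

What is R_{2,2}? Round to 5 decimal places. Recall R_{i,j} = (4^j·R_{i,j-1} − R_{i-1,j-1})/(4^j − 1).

8.13765

Richardson extrapolation on the trapezoidal column (denominator 4−1=3):
R_{1,1} = 8.5803992 + (8.5803992 − 9.8541057)/3 = 8.1558304
R_{2,1} = (4·8.2491874 − 8.5803992) / 3 = 8.1387835
R_{2,2} = 8.1387835 + (8.1387835 − 8.1558304)/15 = 8.1376470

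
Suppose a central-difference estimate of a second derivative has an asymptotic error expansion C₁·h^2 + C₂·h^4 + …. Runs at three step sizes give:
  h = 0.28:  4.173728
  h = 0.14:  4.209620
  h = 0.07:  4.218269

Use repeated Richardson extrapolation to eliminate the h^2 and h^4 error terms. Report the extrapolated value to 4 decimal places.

First eliminate the h^2 term (factor 2^2 = 4):
  B₁ = (4·4.209620 − 4.173728)/3 = 4.221584
  B₂ = (4·4.218269 − 4.209620)/3 = 4.221152
Then eliminate the h^4 term (factor 2^4 = 16):
  (16·4.221152 − 4.221584)/15 = 4.221123

4.2211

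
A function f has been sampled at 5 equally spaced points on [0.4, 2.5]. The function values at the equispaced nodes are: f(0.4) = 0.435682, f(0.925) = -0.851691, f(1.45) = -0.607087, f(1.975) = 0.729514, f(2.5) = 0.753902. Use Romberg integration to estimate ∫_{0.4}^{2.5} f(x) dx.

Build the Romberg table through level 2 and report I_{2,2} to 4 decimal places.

-0.0669

I_{0,0} (trapezoid, 1 panel, h=2.1000): 1.249063
I_{1,0} (trapezoid, 2 panels, h=1.0500): -0.012910
I_{2,0} (trapezoid, 4 panels, h=0.5250): -0.070598
I_{1,1} = -0.012910 + (-0.012910 − 1.249063)/3 = -0.433568
I_{2,1} = -0.070598 + (-0.070598 − (-0.012910))/3 = -0.089827
I_{2,2} = -0.089827 + (-0.089827 − (-0.433568))/15 = -0.066911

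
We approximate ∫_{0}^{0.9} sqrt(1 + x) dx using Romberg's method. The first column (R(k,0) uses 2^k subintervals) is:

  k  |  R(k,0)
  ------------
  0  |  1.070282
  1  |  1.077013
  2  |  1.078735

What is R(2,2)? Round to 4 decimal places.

1.0793

Richardson extrapolation on the trapezoidal column (denominator 4−1=3):
R(1,1) = (4·1.077013 − 1.070282) / 3 = 1.079257
R(2,1) = (4·1.078735 − 1.077013) / 3 = 1.079309
R(2,2) = (16·1.079309 − 1.079257) / 15 = 1.079312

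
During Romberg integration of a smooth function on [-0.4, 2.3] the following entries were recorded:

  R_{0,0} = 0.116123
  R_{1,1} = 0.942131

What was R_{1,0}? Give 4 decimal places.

From R_{1,1} = (4·R_{1,0} − R_{0,0})/3, solve for R_{1,0}:
4·R_{1,0} = 3·0.942131 + 0.116123 = 2.942516
R_{1,0} = 0.735629

0.7356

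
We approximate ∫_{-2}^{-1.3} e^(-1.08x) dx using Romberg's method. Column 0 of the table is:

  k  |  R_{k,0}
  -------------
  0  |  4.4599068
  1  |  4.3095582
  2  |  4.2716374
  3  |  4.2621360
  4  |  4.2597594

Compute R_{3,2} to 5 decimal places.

Richardson extrapolation on the trapezoidal column (denominator 4−1=3):
R_{2,1} = (4·4.2716374 − 4.3095582) / 3 = 4.2589971
R_{3,1} = 4.2621360 + (4.2621360 − 4.2716374)/3 = 4.2589689
R_{3,2} = (16·4.2589689 − 4.2589971) / 15 = 4.2589670

4.25897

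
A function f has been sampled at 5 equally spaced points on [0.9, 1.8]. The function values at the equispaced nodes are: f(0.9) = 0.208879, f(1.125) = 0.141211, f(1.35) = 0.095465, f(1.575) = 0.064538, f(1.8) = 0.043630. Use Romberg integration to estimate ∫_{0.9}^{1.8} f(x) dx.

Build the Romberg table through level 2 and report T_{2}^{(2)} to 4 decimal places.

0.0950

T_{0}^{(0)} (trapezoid, 1 panel, h=0.9000): 0.113629
T_{1}^{(0)} (trapezoid, 2 panels, h=0.4500): 0.099774
T_{2}^{(0)} (trapezoid, 4 panels, h=0.2250): 0.096180
T_{1}^{(1)} = 0.099774 + (0.099774 − 0.113629)/3 = 0.095156
T_{2}^{(1)} = 0.096180 + (0.096180 − 0.099774)/3 = 0.094982
T_{2}^{(2)} = 0.094982 + (0.094982 − 0.095156)/15 = 0.094970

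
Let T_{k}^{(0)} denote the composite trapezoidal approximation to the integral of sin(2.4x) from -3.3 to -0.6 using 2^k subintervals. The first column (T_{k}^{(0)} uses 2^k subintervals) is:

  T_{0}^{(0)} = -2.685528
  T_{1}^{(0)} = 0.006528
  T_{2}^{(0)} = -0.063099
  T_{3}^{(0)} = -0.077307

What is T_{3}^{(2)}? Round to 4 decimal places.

Richardson extrapolation on the trapezoidal column (denominator 4−1=3):
T_{2}^{(1)} = (4·(-0.063099) − 0.006528) / 3 = -0.086308
T_{3}^{(1)} = -0.077307 + (-0.077307 − (-0.063099))/3 = -0.082043
T_{3}^{(2)} = -0.082043 + (-0.082043 − (-0.086308))/15 = -0.081759

-0.0818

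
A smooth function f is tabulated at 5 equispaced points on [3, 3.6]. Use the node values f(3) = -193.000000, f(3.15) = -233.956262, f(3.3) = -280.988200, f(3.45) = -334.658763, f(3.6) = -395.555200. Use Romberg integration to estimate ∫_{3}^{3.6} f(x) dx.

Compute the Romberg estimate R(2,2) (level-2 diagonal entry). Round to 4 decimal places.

R(0,0) (trapezoid, 1 panel, h=0.6000): -176.566560
R(1,0) (trapezoid, 2 panels, h=0.3000): -172.579740
R(2,0) (trapezoid, 4 panels, h=0.1500): -171.582124
R(1,1) = -172.579740 + (-172.579740 − (-176.566560))/3 = -171.250800
R(2,1) = -171.582124 + (-171.582124 − (-172.579740))/3 = -171.249585
R(2,2) = -171.249585 + (-171.249585 − (-171.250800))/15 = -171.249504

-171.2495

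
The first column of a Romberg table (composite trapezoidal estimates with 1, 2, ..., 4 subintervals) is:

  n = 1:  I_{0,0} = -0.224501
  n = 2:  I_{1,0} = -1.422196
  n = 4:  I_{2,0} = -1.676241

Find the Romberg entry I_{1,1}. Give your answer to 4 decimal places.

-1.8214

Richardson extrapolation on the trapezoidal column (denominator 4−1=3):
I_{1,1} = -1.422196 + (-1.422196 − (-0.224501))/3 = -1.821428
(Column j=1 coincides with Simpson's rule on the same nodes.)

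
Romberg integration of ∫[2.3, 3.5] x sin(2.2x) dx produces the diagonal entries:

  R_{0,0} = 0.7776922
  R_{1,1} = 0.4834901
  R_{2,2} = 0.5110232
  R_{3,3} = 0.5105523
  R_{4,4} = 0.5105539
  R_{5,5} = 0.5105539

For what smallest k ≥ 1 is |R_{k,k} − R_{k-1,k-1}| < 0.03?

|R_{1,1} − R_{0,0}| = 0.2942021 ≥ 0.03
|R_{2,2} − R_{1,1}| = 0.0275331 < 0.03

k = 2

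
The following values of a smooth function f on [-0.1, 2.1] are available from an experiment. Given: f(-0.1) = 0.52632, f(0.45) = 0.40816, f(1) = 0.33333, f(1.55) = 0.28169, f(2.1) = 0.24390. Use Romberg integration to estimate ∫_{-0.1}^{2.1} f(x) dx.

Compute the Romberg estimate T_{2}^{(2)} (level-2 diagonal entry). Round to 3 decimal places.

T_{0}^{(0)} (trapezoid, 1 panel, h=2.2000): 0.84724
T_{1}^{(0)} (trapezoid, 2 panels, h=1.1000): 0.79028
T_{2}^{(0)} (trapezoid, 4 panels, h=0.5500): 0.77456
T_{1}^{(1)} = 0.79028 + (0.79028 − 0.84724)/3 = 0.77129
T_{2}^{(1)} = 0.77456 + (0.77456 − 0.79028)/3 = 0.76932
T_{2}^{(2)} = 0.76932 + (0.76932 − 0.77129)/15 = 0.76919

0.769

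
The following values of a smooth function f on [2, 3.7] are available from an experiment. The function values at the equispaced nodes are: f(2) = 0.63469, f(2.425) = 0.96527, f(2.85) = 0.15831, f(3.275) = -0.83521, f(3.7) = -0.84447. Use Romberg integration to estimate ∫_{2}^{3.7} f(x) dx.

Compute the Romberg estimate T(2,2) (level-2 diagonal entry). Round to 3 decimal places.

0.087

T(0,0) (trapezoid, 1 panel, h=1.7000): -0.17831
T(1,0) (trapezoid, 2 panels, h=0.8500): 0.04541
T(2,0) (trapezoid, 4 panels, h=0.4250): 0.07798
T(1,1) = 0.04541 + (0.04541 − (-0.17831))/3 = 0.11998
T(2,1) = 0.07798 + (0.07798 − 0.04541)/3 = 0.08884
T(2,2) = 0.08884 + (0.08884 − 0.11998)/15 = 0.08676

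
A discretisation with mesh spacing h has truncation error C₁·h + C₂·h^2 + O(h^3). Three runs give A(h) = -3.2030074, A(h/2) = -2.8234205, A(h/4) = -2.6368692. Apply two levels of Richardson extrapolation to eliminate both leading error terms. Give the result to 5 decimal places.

-2.45248

First eliminate the h term (factor 2^1 = 2):
  B₁ = (2·(-2.8234205) − (-3.2030074))/1 = -2.4438336
  B₂ = (2·(-2.6368692) − (-2.8234205))/1 = -2.4503179
Then eliminate the h^2 term (factor 2^2 = 4):
  (4·(-2.4503179) − (-2.4438336))/3 = -2.4524793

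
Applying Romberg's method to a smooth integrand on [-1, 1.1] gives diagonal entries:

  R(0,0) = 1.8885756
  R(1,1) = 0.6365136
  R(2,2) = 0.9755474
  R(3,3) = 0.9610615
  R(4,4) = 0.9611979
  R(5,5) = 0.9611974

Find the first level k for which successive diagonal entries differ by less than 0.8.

|R(1,1) − R(0,0)| = 1.2520620 ≥ 0.8
|R(2,2) − R(1,1)| = 0.3390338 < 0.8

k = 2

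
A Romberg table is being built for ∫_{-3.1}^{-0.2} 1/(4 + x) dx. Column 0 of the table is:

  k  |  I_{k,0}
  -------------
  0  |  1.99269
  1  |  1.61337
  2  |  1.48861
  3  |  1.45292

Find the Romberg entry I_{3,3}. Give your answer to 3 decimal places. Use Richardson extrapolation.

1.441

I_{1,1} = 1.61337 + (1.61337 − 1.99269)/3 = 1.48693
I_{2,1} = 1.48861 + (1.48861 − 1.61337)/3 = 1.44702
I_{3,1} = 1.45292 + (1.45292 − 1.48861)/3 = 1.44102
I_{2,2} = (16·1.44702 − 1.48693) / 15 = 1.44436
I_{3,2} = 1.44102 + (1.44102 − 1.44702)/15 = 1.44062
I_{3,3} = (64·1.44062 − 1.44436) / 63 = 1.44056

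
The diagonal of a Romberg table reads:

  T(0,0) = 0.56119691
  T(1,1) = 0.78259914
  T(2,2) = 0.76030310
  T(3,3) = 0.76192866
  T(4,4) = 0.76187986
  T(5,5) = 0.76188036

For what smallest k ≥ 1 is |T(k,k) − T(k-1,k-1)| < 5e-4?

|T(1,1) − T(0,0)| = 0.22140223 ≥ 5e-4
|T(2,2) − T(1,1)| = 0.02229604 ≥ 5e-4
|T(3,3) − T(2,2)| = 0.00162556 ≥ 5e-4
|T(4,4) − T(3,3)| = 0.00004880 < 5e-4

k = 4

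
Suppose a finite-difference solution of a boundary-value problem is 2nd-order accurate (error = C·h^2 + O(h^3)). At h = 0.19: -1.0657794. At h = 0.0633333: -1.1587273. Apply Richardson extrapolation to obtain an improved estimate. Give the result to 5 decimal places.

-1.17035

Extrapolated value = (9·A(h/3) − A(h)) / (9 − 1)
= (9·(-1.1587273) − (-1.0657794)) / 8
= -9.3627663 / 8 = -1.1703458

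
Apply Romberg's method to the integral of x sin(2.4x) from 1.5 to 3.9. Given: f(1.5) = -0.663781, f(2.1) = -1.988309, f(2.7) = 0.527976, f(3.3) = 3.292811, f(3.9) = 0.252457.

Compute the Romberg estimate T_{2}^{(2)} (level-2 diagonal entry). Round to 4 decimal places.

T_{0}^{(0)} (trapezoid, 1 panel, h=2.4000): -0.493589
T_{1}^{(0)} (trapezoid, 2 panels, h=1.2000): 0.386777
T_{2}^{(0)} (trapezoid, 4 panels, h=0.6000): 0.976090
T_{1}^{(1)} = 0.386777 + (0.386777 − (-0.493589))/3 = 0.680232
T_{2}^{(1)} = 0.976090 + (0.976090 − 0.386777)/3 = 1.172528
T_{2}^{(2)} = 1.172528 + (1.172528 − 0.680232)/15 = 1.205348

1.2053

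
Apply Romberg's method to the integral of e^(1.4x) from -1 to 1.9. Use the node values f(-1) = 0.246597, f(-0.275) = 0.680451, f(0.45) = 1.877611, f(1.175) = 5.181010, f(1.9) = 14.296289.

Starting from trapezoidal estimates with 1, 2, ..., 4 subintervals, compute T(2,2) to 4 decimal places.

10.0501

T(0,0) (trapezoid, 1 panel, h=2.9000): 21.087185
T(1,0) (trapezoid, 2 panels, h=1.4500): 13.266128
T(2,0) (trapezoid, 4 panels, h=0.7250): 10.882623
T(1,1) = 13.266128 + (13.266128 − 21.087185)/3 = 10.659109
T(2,1) = 10.882623 + (10.882623 − 13.266128)/3 = 10.088121
T(2,2) = 10.088121 + (10.088121 − 10.659109)/15 = 10.050055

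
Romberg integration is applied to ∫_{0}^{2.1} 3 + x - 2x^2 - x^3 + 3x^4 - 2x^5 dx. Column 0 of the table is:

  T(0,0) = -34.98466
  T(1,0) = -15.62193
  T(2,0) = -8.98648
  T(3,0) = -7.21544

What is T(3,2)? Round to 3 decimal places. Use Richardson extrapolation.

T(2,1) = (4·(-8.98648) − (-15.62193)) / 3 = -6.77466
T(3,1) = (4·(-7.21544) − (-8.98648)) / 3 = -6.62509
T(3,2) = (16·(-6.62509) − (-6.77466)) / 15 = -6.61512

-6.615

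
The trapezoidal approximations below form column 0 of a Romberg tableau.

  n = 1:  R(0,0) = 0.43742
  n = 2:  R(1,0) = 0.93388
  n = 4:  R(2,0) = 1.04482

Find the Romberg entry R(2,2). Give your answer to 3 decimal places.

1.081

Richardson extrapolation on the trapezoidal column (denominator 4−1=3):
R(1,1) = (4·0.93388 − 0.43742) / 3 = 1.09937
R(2,1) = (4·1.04482 − 0.93388) / 3 = 1.08180
R(2,2) = 1.08180 + (1.08180 − 1.09937)/15 = 1.08063
(Column j=1 coincides with Simpson's rule on the same nodes.)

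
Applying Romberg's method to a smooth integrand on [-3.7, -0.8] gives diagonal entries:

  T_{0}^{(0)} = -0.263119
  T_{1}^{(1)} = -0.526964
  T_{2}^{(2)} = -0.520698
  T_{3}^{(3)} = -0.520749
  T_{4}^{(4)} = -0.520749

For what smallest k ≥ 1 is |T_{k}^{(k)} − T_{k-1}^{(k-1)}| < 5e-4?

k = 3

|T_{1}^{(1)} − T_{0}^{(0)}| = 0.263845 ≥ 5e-4
|T_{2}^{(2)} − T_{1}^{(1)}| = 0.006266 ≥ 5e-4
|T_{3}^{(3)} − T_{2}^{(2)}| = 0.000051 < 5e-4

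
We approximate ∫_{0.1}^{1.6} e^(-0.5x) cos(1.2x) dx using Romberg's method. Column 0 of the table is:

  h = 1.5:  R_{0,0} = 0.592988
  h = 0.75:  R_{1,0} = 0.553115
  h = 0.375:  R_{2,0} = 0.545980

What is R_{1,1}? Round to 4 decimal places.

Richardson extrapolation on the trapezoidal column (denominator 4−1=3):
R_{1,1} = 0.553115 + (0.553115 − 0.592988)/3 = 0.539824

0.5398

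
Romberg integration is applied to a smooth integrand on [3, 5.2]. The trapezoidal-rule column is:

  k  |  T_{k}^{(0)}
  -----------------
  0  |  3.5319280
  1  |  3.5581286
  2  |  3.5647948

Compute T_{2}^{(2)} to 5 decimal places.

T_{1}^{(1)} = 3.5581286 + (3.5581286 − 3.5319280)/3 = 3.5668621
T_{2}^{(1)} = 3.5647948 + (3.5647948 − 3.5581286)/3 = 3.5670169
T_{2}^{(2)} = (16·3.5670169 − 3.5668621) / 15 = 3.5670272

3.56703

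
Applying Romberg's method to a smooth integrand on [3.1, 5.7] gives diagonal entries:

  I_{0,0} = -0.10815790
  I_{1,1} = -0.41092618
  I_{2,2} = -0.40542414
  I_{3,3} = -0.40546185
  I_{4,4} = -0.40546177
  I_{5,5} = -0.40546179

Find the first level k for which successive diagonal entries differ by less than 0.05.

k = 2

|I_{1,1} − I_{0,0}| = 0.30276828 ≥ 0.05
|I_{2,2} − I_{1,1}| = 0.00550204 < 0.05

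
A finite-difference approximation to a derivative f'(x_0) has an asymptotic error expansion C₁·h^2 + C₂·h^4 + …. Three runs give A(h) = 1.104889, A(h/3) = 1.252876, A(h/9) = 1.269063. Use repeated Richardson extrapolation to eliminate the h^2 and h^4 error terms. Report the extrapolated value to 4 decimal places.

First eliminate the h^2 term (factor 3^2 = 9):
  B₁ = (9·1.252876 − 1.104889)/8 = 1.271374
  B₂ = (9·1.269063 − 1.252876)/8 = 1.271086
Then eliminate the h^4 term (factor 3^4 = 81):
  (81·1.271086 − 1.271374)/80 = 1.271082

1.2711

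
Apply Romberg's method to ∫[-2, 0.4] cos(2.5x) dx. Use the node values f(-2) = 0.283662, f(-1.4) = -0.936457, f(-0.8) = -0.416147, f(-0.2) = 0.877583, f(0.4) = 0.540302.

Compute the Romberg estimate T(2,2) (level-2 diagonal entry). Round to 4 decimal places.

T(0,0) (trapezoid, 1 panel, h=2.4000): 0.988757
T(1,0) (trapezoid, 2 panels, h=1.2000): -0.004998
T(2,0) (trapezoid, 4 panels, h=0.6000): -0.037823
T(1,1) = -0.004998 + (-0.004998 − 0.988757)/3 = -0.336250
T(2,1) = -0.037823 + (-0.037823 − (-0.004998))/3 = -0.048765
T(2,2) = -0.048765 + (-0.048765 − (-0.336250))/15 = -0.029599

-0.0296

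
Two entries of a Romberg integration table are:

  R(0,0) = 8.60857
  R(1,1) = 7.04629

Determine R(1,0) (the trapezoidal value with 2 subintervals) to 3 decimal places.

7.437

From R(1,1) = (4·R(1,0) − R(0,0))/3, solve for R(1,0):
4·R(1,0) = 3·7.04629 + 8.60857 = 29.74744
R(1,0) = 7.43686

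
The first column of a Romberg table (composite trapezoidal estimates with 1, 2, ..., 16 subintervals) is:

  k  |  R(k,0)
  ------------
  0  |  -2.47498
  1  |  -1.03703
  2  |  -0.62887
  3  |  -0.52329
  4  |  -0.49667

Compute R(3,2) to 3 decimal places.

-0.488

R(2,1) = (4·(-0.62887) − (-1.03703)) / 3 = -0.49282
R(3,1) = (4·(-0.52329) − (-0.62887)) / 3 = -0.48810
R(3,2) = -0.48810 + (-0.48810 − (-0.49282))/15 = -0.48779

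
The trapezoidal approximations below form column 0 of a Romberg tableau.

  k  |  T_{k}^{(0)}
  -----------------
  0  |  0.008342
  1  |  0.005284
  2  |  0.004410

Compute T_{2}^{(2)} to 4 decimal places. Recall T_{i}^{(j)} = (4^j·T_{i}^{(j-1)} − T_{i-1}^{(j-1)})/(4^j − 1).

Richardson extrapolation on the trapezoidal column (denominator 4−1=3):
T_{1}^{(1)} = (4·0.005284 − 0.008342) / 3 = 0.004265
T_{2}^{(1)} = 0.004410 + (0.004410 − 0.005284)/3 = 0.004119
T_{2}^{(2)} = (16·0.004119 − 0.004265) / 15 = 0.004109

0.0041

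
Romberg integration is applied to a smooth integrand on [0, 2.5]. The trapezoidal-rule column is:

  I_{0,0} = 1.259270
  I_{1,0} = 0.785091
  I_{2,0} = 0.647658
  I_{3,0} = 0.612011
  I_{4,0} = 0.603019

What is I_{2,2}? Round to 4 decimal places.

Richardson extrapolation on the trapezoidal column (denominator 4−1=3):
I_{1,1} = 0.785091 + (0.785091 − 1.259270)/3 = 0.627031
I_{2,1} = 0.647658 + (0.647658 − 0.785091)/3 = 0.601847
I_{2,2} = (16·0.601847 − 0.627031) / 15 = 0.600168
(Column j=1 coincides with Simpson's rule on the same nodes.)

0.6002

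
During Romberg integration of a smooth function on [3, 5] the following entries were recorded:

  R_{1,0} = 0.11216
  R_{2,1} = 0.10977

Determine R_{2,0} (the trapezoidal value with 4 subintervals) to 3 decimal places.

0.110

From R_{2,1} = (4·R_{2,0} − R_{1,0})/3, solve for R_{2,0}:
4·R_{2,0} = 3·0.10977 + 0.11216 = 0.44147
R_{2,0} = 0.11037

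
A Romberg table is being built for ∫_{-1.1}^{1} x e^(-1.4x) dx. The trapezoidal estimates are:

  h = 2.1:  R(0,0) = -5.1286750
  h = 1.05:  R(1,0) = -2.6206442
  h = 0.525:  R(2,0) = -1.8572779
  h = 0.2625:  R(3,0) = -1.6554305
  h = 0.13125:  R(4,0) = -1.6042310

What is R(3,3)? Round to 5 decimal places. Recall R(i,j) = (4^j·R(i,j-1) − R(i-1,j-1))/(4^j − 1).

-1.58711

Richardson extrapolation on the trapezoidal column (denominator 4−1=3):
R(1,1) = (4·(-2.6206442) − (-5.1286750)) / 3 = -1.7846339
R(2,1) = (4·(-1.8572779) − (-2.6206442)) / 3 = -1.6028225
R(3,1) = -1.6554305 + (-1.6554305 − (-1.8572779))/3 = -1.5881480
R(2,2) = (16·(-1.6028225) − (-1.7846339)) / 15 = -1.5907017
R(3,2) = -1.5881480 + (-1.5881480 − (-1.6028225))/15 = -1.5871697
R(3,3) = (64·(-1.5871697) − (-1.5907017)) / 63 = -1.5871136
(Column j=1 coincides with Simpson's rule on the same nodes.)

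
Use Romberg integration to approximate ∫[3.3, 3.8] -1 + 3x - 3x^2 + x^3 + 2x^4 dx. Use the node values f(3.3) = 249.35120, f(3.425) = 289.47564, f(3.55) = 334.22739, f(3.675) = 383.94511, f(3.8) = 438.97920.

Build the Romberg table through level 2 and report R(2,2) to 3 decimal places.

168.769

R(0,0) (trapezoid, 1 panel, h=0.5000): 172.08260
R(1,0) (trapezoid, 2 panels, h=0.2500): 169.59815
R(2,0) (trapezoid, 4 panels, h=0.1250): 168.97667
R(1,1) = 169.59815 + (169.59815 − 172.08260)/3 = 168.77000
R(2,1) = 168.97667 + (168.97667 − 169.59815)/3 = 168.76951
R(2,2) = 168.76951 + (168.76951 − 168.77000)/15 = 168.76948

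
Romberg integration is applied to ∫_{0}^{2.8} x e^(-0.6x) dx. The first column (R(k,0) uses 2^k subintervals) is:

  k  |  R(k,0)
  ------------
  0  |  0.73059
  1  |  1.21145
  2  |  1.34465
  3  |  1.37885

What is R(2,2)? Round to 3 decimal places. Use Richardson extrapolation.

Richardson extrapolation on the trapezoidal column (denominator 4−1=3):
R(1,1) = 1.21145 + (1.21145 − 0.73059)/3 = 1.37174
R(2,1) = 1.34465 + (1.34465 − 1.21145)/3 = 1.38905
R(2,2) = (16·1.38905 − 1.37174) / 15 = 1.39020

1.390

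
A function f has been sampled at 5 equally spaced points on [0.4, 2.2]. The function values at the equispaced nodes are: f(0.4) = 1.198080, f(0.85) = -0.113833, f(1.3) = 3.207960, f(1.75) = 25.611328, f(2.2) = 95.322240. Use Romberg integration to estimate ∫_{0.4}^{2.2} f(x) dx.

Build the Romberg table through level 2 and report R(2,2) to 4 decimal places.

R(0,0) (trapezoid, 1 panel, h=1.8000): 86.868288
R(1,0) (trapezoid, 2 panels, h=0.9000): 46.321308
R(2,0) (trapezoid, 4 panels, h=0.4500): 34.634527
R(1,1) = 46.321308 + (46.321308 − 86.868288)/3 = 32.805648
R(2,1) = 34.634527 + (34.634527 − 46.321308)/3 = 30.738933
R(2,2) = 30.738933 + (30.738933 − 32.805648)/15 = 30.601152

30.6012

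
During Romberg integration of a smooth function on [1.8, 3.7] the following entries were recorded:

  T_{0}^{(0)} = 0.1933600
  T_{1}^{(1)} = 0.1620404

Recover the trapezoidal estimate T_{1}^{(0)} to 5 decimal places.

0.16987

From T_{1}^{(1)} = (4·T_{1}^{(0)} − T_{0}^{(0)})/3, solve for T_{1}^{(0)}:
4·T_{1}^{(0)} = 3·0.1620404 + 0.1933600 = 0.6794812
T_{1}^{(0)} = 0.1698703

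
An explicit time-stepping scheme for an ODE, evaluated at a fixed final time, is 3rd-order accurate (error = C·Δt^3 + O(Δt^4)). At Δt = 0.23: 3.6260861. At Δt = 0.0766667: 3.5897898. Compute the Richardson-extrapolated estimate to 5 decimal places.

3.58839

Extrapolated value = (27·A(Δt/3) − A(Δt)) / (27 − 1)
= (27·3.5897898 − 3.6260861) / 26
= 93.2982385 / 26 = 3.5883938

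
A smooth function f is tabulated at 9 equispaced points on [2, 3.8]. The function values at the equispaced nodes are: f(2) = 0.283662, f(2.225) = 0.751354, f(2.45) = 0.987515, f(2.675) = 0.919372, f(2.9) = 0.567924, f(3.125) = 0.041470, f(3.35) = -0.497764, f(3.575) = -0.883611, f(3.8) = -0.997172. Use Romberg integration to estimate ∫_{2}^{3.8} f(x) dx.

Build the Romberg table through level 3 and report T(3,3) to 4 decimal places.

T(0,0) (trapezoid, 1 panel, h=1.8000): -0.642159
T(1,0) (trapezoid, 2 panels, h=0.9000): 0.190052
T(2,0) (trapezoid, 4 panels, h=0.4500): 0.315414
T(3,0) (trapezoid, 8 panels, h=0.2250): 0.344139
T(1,1) = 0.190052 + (0.190052 − (-0.642159))/3 = 0.467456
T(2,1) = 0.315414 + (0.315414 − 0.190052)/3 = 0.357201
T(3,1) = 0.344139 + (0.344139 − 0.315414)/3 = 0.353714
T(2,2) = 0.357201 + (0.357201 − 0.467456)/15 = 0.349851
T(3,2) = 0.353714 + (0.353714 − 0.357201)/15 = 0.353482
T(3,3) = 0.353482 + (0.353482 − 0.349851)/63 = 0.353540

0.3535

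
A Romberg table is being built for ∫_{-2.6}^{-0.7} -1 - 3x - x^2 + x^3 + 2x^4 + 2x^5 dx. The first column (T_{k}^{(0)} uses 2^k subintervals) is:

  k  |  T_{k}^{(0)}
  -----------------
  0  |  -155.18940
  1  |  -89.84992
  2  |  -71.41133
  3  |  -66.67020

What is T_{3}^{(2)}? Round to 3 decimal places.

T_{2}^{(1)} = -71.41133 + (-71.41133 − (-89.84992))/3 = -65.26513
T_{3}^{(1)} = -66.67020 + (-66.67020 − (-71.41133))/3 = -65.08982
T_{3}^{(2)} = (16·(-65.08982) − (-65.26513)) / 15 = -65.07813

-65.078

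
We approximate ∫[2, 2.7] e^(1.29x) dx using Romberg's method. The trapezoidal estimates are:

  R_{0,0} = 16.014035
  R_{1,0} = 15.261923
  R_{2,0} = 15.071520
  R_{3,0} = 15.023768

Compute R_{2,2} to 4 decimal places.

Richardson extrapolation on the trapezoidal column (denominator 4−1=3):
R_{1,1} = 15.261923 + (15.261923 − 16.014035)/3 = 15.011219
R_{2,1} = 15.071520 + (15.071520 − 15.261923)/3 = 15.008052
R_{2,2} = 15.008052 + (15.008052 − 15.011219)/15 = 15.007841

15.0078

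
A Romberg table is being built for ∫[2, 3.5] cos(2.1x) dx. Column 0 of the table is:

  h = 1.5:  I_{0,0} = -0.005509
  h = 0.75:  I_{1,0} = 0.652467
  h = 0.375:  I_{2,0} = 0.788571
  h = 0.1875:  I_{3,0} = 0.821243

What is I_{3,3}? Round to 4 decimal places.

0.8320

Richardson extrapolation on the trapezoidal column (denominator 4−1=3):
I_{1,1} = 0.652467 + (0.652467 − (-0.005509))/3 = 0.871792
I_{2,1} = (4·0.788571 − 0.652467) / 3 = 0.833939
I_{3,1} = (4·0.821243 − 0.788571) / 3 = 0.832134
I_{2,2} = (16·0.833939 − 0.871792) / 15 = 0.831415
I_{3,2} = (16·0.832134 − 0.833939) / 15 = 0.832014
I_{3,3} = (64·0.832014 − 0.831415) / 63 = 0.832024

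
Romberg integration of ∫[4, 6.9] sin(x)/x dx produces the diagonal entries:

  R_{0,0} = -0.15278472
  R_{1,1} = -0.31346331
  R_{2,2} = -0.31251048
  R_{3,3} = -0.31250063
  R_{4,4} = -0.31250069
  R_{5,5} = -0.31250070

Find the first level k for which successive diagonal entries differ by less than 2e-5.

k = 3

|R_{1,1} − R_{0,0}| = 0.16067859 ≥ 2e-5
|R_{2,2} − R_{1,1}| = 0.00095283 ≥ 2e-5
|R_{3,3} − R_{2,2}| = 0.00000985 < 2e-5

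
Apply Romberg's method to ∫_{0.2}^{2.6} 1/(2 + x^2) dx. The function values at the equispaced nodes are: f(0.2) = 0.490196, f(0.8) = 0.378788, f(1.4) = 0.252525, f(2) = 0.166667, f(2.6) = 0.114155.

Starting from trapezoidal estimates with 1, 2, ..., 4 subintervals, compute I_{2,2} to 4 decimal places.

0.6591

I_{0,0} (trapezoid, 1 panel, h=2.4000): 0.725221
I_{1,0} (trapezoid, 2 panels, h=1.2000): 0.665641
I_{2,0} (trapezoid, 4 panels, h=0.6000): 0.660093
I_{1,1} = 0.665641 + (0.665641 − 0.725221)/3 = 0.645781
I_{2,1} = 0.660093 + (0.660093 − 0.665641)/3 = 0.658244
I_{2,2} = 0.658244 + (0.658244 − 0.645781)/15 = 0.659075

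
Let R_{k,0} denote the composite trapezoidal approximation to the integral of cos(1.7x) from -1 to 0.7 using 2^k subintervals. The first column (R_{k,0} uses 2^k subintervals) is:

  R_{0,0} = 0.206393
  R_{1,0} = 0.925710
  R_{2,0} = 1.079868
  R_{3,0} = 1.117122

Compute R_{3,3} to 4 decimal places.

1.1294

R_{1,1} = 0.925710 + (0.925710 − 0.206393)/3 = 1.165482
R_{2,1} = (4·1.079868 − 0.925710) / 3 = 1.131254
R_{3,1} = 1.117122 + (1.117122 − 1.079868)/3 = 1.129540
R_{2,2} = (16·1.131254 − 1.165482) / 15 = 1.128972
R_{3,2} = (16·1.129540 − 1.131254) / 15 = 1.129426
R_{3,3} = 1.129426 + (1.129426 − 1.128972)/63 = 1.129433
(Column j=1 coincides with Simpson's rule on the same nodes.)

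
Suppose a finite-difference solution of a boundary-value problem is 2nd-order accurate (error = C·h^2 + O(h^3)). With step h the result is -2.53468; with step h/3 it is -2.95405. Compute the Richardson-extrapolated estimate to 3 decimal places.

-3.006

Extrapolated value = (9·A(h/3) − A(h)) / (9 − 1)
= (9·(-2.95405) − (-2.53468)) / 8
= -24.05177 / 8 = -3.00647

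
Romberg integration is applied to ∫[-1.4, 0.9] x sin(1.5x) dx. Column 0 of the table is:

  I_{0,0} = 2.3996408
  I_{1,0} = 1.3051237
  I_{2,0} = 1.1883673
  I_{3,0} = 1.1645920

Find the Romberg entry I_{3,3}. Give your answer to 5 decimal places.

I_{1,1} = 1.3051237 + (1.3051237 − 2.3996408)/3 = 0.9402847
I_{2,1} = (4·1.1883673 − 1.3051237) / 3 = 1.1494485
I_{3,1} = 1.1645920 + (1.1645920 − 1.1883673)/3 = 1.1566669
I_{2,2} = 1.1494485 + (1.1494485 − 0.9402847)/15 = 1.1633928
I_{3,2} = 1.1566669 + (1.1566669 − 1.1494485)/15 = 1.1571481
I_{3,3} = 1.1571481 + (1.1571481 − 1.1633928)/63 = 1.1570490

1.15705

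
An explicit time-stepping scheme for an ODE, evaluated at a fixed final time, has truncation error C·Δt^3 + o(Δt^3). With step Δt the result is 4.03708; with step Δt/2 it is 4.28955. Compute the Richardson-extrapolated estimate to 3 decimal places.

The leading error scales as Δt^3; refining by a factor of 2 reduces it by 2^3 = 8.
Extrapolated value = (8·A(Δt/2) − A(Δt)) / (8 − 1)
= (8·4.28955 − 4.03708) / 7
= 30.27932 / 7 = 4.32562

4.326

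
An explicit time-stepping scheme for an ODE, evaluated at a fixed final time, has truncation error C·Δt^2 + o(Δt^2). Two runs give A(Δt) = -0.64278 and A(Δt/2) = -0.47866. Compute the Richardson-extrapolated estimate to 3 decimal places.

The leading error scales as Δt^2; refining by a factor of 2 reduces it by 2^2 = 4.
Extrapolated value = (4·A(Δt/2) − A(Δt)) / (4 − 1)
= (4·(-0.47866) − (-0.64278)) / 3
= -1.27186 / 3 = -0.42395

-0.424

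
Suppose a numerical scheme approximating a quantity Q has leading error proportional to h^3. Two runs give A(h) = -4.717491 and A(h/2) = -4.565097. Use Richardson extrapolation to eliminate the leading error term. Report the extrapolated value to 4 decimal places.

The leading error scales as h^3; refining by a factor of 2 reduces it by 2^3 = 8.
Extrapolated value = (8·A(h/2) − A(h)) / (8 − 1)
= (8·(-4.565097) − (-4.717491)) / 7
= -31.803285 / 7 = -4.543326

-4.5433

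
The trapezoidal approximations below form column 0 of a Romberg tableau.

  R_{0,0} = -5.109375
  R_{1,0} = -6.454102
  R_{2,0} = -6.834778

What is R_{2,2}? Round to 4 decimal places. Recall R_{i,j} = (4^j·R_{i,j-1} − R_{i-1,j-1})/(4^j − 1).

-6.9656

Richardson extrapolation on the trapezoidal column (denominator 4−1=3):
R_{1,1} = -6.454102 + (-6.454102 − (-5.109375))/3 = -6.902344
R_{2,1} = (4·(-6.834778) − (-6.454102)) / 3 = -6.961670
R_{2,2} = (16·(-6.961670) − (-6.902344)) / 15 = -6.965625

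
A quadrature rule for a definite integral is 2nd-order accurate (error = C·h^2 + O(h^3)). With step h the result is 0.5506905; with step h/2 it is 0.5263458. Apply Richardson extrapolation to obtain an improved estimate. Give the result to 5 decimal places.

The leading error scales as h^2; refining by a factor of 2 reduces it by 2^2 = 4.
Extrapolated value = (4·A(h/2) − A(h)) / (4 − 1)
= (4·0.5263458 − 0.5506905) / 3
= 1.5546927 / 3 = 0.5182309

0.51823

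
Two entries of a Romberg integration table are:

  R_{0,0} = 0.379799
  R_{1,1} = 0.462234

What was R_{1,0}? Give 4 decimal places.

From R_{1,1} = (4·R_{1,0} − R_{0,0})/3, solve for R_{1,0}:
4·R_{1,0} = 3·0.462234 + 0.379799 = 1.766501
R_{1,0} = 0.441625

0.4416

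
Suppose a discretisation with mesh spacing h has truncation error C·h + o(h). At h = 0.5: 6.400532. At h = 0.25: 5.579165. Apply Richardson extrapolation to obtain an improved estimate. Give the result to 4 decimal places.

4.7578

The leading error scales as h; refining by a factor of 2 reduces it by 2^1 = 2.
Extrapolated value = (2·A(h/2) − A(h)) / (2 − 1)
= (2·5.579165 − 6.400532) / 1
= 4.757798 / 1 = 4.757798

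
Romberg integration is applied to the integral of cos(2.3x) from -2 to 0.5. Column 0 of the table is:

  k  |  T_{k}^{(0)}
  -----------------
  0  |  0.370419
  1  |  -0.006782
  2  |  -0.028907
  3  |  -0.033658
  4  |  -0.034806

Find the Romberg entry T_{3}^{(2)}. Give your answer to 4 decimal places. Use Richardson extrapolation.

-0.0352

Richardson extrapolation on the trapezoidal column (denominator 4−1=3):
T_{2}^{(1)} = -0.028907 + (-0.028907 − (-0.006782))/3 = -0.036282
T_{3}^{(1)} = -0.033658 + (-0.033658 − (-0.028907))/3 = -0.035242
T_{3}^{(2)} = (16·(-0.035242) − (-0.036282)) / 15 = -0.035173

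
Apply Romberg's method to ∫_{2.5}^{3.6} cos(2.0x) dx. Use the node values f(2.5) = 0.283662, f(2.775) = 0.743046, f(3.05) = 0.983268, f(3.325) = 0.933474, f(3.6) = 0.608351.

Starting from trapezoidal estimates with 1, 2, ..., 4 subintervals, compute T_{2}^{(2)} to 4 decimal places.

0.8762

T_{0}^{(0)} (trapezoid, 1 panel, h=1.1000): 0.490607
T_{1}^{(0)} (trapezoid, 2 panels, h=0.5500): 0.786101
T_{2}^{(0)} (trapezoid, 4 panels, h=0.2750): 0.854093
T_{1}^{(1)} = 0.786101 + (0.786101 − 0.490607)/3 = 0.884599
T_{2}^{(1)} = 0.854093 + (0.854093 − 0.786101)/3 = 0.876757
T_{2}^{(2)} = 0.876757 + (0.876757 − 0.884599)/15 = 0.876234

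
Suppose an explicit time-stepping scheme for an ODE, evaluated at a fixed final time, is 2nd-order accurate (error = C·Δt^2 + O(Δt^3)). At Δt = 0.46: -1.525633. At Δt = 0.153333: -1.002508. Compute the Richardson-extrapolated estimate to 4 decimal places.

The leading error scales as Δt^2; refining by a factor of 3 reduces it by 3^2 = 9.
Extrapolated value = (9·A(Δt/3) − A(Δt)) / (9 − 1)
= (9·(-1.002508) − (-1.525633)) / 8
= -7.496939 / 8 = -0.937117

-0.9371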